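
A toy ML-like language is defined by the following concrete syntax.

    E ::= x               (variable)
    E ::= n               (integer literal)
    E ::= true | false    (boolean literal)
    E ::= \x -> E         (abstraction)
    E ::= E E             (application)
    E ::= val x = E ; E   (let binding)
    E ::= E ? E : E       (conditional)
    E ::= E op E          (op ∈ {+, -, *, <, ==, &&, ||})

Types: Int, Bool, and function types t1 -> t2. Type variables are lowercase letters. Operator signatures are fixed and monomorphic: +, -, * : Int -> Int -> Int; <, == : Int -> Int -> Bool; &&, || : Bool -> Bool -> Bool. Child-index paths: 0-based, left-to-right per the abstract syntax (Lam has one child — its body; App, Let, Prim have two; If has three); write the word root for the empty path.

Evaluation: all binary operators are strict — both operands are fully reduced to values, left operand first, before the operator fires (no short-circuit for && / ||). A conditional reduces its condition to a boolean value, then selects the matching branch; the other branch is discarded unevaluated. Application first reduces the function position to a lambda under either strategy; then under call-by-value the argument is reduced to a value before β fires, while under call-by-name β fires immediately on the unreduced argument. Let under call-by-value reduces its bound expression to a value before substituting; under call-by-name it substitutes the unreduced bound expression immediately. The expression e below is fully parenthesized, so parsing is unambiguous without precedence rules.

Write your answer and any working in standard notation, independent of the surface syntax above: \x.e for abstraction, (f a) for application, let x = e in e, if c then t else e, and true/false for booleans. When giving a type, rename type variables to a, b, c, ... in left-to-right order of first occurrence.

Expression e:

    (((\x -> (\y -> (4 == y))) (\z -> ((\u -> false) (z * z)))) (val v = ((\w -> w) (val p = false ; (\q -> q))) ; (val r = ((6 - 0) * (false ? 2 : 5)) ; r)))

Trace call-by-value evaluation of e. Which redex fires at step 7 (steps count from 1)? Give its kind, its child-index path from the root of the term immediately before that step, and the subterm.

Derivation:
step 0: (((\x.(\y.(4 == y))) (\z.((\u.false) (z * z)))) (let v = ((\w.w) (let p = false in (\q.q))) in (let r = ((6 - 0) * (if false then 2 else 5)) in r)))
step 1: [beta@0] ((\y.(4 == y)) (let v = ((\w.w) (let p = false in (\q.q))) in (let r = ((6 - 0) * (if false then 2 else 5)) in r)))
step 2: [let@1.0.1] ((\y.(4 == y)) (let v = ((\w.w) (\q.q)) in (let r = ((6 - 0) * (if false then 2 else 5)) in r)))
step 3: [beta@1.0] ((\y.(4 == y)) (let v = (\q.q) in (let r = ((6 - 0) * (if false then 2 else 5)) in r)))
step 4: [let@1] ((\y.(4 == y)) (let r = ((6 - 0) * (if false then 2 else 5)) in r))
step 5: [delta@1.0.0] ((\y.(4 == y)) (let r = (6 * (if false then 2 else 5)) in r))
step 6: [if@1.0.1] ((\y.(4 == y)) (let r = (6 * 5) in r))
step 7: [delta@1.0] ((\y.(4 == y)) (let r = 30 in r))

Answer: delta at 1.0 : (6 * 5)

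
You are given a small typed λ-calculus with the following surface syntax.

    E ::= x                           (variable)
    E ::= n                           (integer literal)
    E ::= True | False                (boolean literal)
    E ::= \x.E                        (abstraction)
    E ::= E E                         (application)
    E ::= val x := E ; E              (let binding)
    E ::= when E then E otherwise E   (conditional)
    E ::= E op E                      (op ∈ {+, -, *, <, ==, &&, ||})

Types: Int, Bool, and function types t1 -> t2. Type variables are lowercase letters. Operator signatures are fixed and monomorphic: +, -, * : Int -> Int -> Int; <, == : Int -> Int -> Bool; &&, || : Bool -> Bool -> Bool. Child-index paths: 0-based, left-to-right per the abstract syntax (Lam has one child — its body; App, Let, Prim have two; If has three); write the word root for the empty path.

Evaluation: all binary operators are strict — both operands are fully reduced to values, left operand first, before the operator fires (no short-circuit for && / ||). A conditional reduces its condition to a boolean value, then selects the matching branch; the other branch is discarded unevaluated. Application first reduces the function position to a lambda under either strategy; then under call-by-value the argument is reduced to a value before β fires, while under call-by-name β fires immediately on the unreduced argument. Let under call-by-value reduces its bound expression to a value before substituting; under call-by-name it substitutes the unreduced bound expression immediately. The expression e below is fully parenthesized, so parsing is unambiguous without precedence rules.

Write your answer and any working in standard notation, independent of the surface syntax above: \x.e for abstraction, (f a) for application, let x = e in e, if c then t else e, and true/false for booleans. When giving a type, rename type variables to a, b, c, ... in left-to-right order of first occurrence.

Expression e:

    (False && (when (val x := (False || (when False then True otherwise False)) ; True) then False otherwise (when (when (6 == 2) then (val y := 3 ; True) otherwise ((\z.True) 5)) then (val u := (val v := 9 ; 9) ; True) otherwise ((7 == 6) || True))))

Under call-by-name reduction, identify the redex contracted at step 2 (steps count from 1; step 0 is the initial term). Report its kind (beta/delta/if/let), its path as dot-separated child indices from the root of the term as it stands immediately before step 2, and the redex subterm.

Derivation:
step 0: (false && (if (let x = (false || (if false then true else false)) in true) then false else (if (if (6 == 2) then (let y = 3 in true) else ((\z.true) 5)) then (let u = (let v = 9 in 9) in true) else ((7 == 6) || true))))
step 1: [let@1.0] (false && (if true then false else (if (if (6 == 2) then (let y = 3 in true) else ((\z.true) 5)) then (let u = (let v = 9 in 9) in true) else ((7 == 6) || true))))
step 2: [if@1] (false && false)

Answer: if at 1 : (if true then false else (if (if (6 == 2) then (let y = 3 in true) else ((\z.true) 5)) then (let u = (let v = 9 in 9) in true) else ((7 == 6) || true)))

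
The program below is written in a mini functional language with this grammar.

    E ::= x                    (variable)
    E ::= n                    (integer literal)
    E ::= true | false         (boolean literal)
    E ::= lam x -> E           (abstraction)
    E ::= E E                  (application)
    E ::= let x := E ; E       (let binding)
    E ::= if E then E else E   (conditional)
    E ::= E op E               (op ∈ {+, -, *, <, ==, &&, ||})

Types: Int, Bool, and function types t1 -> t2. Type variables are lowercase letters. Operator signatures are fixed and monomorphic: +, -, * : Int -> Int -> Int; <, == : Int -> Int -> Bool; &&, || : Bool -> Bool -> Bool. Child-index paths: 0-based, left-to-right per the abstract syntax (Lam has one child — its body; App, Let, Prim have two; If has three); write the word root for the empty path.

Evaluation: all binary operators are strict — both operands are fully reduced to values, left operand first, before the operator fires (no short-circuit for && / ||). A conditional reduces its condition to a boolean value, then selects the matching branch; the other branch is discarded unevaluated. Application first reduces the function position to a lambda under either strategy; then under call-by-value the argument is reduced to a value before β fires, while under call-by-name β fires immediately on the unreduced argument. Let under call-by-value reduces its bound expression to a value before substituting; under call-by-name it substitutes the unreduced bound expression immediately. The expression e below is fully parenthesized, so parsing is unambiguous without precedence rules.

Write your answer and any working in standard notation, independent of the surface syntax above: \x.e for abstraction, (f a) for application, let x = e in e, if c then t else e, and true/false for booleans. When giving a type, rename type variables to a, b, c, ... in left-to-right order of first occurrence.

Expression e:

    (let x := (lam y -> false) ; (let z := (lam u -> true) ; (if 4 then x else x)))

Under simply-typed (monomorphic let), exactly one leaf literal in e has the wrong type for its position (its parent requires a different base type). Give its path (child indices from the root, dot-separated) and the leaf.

Answer: 1.1.0 : 4

Trace:
\y._ : a -> Bool
let x : a -> Bool
\u._ : b -> Bool
let z : b -> Bool
  unify Int ~ Bool
  FAIL: mismatch Int ~ Bool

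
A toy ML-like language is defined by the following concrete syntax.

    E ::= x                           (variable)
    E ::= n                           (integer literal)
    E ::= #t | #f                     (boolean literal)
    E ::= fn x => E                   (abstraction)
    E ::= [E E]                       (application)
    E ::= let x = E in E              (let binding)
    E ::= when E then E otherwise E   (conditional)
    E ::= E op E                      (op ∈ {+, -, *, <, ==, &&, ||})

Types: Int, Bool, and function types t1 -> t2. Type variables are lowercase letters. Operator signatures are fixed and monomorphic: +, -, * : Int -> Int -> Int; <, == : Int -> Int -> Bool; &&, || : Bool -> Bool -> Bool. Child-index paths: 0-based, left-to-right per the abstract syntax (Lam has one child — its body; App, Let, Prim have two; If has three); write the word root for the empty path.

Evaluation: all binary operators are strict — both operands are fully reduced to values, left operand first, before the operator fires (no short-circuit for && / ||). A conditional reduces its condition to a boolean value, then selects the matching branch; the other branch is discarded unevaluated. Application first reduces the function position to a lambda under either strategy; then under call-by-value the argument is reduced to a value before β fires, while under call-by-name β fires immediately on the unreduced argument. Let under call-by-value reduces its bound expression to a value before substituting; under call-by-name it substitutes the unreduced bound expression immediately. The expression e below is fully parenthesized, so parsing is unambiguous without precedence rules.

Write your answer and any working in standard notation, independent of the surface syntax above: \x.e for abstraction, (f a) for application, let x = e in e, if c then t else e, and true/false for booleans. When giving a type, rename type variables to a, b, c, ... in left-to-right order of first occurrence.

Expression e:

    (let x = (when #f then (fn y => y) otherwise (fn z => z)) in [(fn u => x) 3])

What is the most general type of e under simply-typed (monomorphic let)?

Trace:
  unify Bool ~ Bool
y : a
\y._ : a -> a
z : b
\z._ : b -> b
  unify a -> a ~ b -> b
  unify a ~ b
  unify b ~ b
let x : b -> b
x : b -> b
\u._ : c -> b -> b
  unify c -> b -> b ~ Int -> d
  unify c ~ Int
  unify b -> b ~ d
_ _ : b -> b

Answer: a -> a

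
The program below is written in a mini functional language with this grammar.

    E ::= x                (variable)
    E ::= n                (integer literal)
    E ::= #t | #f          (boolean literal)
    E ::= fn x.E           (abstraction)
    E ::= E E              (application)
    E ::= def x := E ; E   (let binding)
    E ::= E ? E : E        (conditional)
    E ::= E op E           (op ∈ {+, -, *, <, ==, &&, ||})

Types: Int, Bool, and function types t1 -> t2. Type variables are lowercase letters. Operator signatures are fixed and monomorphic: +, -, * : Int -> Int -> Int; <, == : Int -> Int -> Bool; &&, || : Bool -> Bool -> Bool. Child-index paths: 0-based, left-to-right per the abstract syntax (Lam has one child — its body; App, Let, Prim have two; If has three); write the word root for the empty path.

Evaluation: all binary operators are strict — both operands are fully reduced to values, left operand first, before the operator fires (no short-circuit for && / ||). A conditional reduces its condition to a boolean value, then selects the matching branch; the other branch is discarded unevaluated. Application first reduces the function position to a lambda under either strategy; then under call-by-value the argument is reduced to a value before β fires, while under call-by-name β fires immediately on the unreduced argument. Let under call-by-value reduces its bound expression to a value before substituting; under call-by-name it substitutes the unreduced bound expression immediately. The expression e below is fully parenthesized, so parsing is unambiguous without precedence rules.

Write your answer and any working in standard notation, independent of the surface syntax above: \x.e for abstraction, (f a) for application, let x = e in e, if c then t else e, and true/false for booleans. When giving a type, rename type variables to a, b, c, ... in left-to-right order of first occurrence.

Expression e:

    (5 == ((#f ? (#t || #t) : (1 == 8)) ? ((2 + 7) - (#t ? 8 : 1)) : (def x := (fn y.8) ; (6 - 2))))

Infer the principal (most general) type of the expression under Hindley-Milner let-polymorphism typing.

Working:
  unify Int ~ Int
  unify Bool ~ Bool
  unify Bool ~ Bool
  unify Bool ~ Bool
  unify Int ~ Int
  unify Int ~ Int
  unify Bool ~ Bool
  unify Bool ~ Bool
  unify Int ~ Int
  unify Int ~ Int
  unify Int ~ Int
  unify Bool ~ Bool
  unify Int ~ Int
  unify Int ~ Int
\y._ : a -> Int
let x : forall. a -> Int
  unify Int ~ Int
  unify Int ~ Int
  unify Int ~ Int
  unify Int ~ Int

Answer: Bool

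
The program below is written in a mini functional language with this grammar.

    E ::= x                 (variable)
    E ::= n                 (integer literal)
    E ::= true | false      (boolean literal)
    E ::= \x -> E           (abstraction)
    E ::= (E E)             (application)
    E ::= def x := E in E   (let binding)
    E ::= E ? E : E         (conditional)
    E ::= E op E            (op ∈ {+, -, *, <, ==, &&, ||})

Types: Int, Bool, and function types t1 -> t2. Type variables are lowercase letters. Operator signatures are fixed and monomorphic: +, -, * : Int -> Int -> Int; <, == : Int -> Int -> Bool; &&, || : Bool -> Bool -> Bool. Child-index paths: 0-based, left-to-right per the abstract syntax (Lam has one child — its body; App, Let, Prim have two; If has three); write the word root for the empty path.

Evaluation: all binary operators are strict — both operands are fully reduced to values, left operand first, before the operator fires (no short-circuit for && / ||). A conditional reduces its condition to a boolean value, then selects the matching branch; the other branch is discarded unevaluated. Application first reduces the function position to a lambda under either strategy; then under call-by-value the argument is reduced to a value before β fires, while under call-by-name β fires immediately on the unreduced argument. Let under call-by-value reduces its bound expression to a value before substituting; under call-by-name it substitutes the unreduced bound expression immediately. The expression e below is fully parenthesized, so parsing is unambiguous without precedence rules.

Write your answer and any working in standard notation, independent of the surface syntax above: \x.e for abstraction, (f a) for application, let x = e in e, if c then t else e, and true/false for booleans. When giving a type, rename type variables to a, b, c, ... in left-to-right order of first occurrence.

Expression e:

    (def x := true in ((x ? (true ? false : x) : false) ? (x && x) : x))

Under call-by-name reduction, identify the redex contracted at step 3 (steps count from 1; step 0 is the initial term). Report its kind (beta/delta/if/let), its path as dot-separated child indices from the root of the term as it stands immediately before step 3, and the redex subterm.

Derivation:
step 0: (let x = true in (if (if x then (if true then false else x) else false) then (x && x) else x))
step 1: [let@root] (if (if true then (if true then false else true) else false) then (true && true) else true)
step 2: [if@0] (if (if true then false else true) then (true && true) else true)
step 3: [if@0] (if false then (true && true) else true)

Answer: if at 0 : (if true then false else true)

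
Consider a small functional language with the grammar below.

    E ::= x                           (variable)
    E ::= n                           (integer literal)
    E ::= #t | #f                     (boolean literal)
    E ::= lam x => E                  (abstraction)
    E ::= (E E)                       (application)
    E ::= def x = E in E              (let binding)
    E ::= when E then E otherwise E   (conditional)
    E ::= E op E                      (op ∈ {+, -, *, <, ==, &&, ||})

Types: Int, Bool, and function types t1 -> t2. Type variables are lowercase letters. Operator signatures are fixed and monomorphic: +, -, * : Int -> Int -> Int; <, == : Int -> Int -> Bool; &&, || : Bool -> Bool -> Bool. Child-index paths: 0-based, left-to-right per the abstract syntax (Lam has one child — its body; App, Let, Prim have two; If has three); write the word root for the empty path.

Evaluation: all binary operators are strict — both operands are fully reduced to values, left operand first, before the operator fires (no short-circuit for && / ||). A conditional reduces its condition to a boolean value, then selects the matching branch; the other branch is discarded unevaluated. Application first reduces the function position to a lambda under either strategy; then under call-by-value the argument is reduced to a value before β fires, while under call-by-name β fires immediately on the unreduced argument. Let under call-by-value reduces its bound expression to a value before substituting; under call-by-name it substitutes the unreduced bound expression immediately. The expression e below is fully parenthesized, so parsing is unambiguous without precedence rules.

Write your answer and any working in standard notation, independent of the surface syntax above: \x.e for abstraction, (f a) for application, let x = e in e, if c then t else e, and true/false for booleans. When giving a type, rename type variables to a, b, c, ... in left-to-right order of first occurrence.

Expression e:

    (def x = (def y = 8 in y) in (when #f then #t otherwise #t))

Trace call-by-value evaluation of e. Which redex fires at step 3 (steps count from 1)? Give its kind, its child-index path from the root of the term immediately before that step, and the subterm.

Trace:
step 0: (let x = (let y = 8 in y) in (if false then true else true))
step 1: [let@0] (let x = 8 in (if false then true else true))
step 2: [let@root] (if false then true else true)
step 3: [if@root] true

Answer: if at root : (if false then true else true)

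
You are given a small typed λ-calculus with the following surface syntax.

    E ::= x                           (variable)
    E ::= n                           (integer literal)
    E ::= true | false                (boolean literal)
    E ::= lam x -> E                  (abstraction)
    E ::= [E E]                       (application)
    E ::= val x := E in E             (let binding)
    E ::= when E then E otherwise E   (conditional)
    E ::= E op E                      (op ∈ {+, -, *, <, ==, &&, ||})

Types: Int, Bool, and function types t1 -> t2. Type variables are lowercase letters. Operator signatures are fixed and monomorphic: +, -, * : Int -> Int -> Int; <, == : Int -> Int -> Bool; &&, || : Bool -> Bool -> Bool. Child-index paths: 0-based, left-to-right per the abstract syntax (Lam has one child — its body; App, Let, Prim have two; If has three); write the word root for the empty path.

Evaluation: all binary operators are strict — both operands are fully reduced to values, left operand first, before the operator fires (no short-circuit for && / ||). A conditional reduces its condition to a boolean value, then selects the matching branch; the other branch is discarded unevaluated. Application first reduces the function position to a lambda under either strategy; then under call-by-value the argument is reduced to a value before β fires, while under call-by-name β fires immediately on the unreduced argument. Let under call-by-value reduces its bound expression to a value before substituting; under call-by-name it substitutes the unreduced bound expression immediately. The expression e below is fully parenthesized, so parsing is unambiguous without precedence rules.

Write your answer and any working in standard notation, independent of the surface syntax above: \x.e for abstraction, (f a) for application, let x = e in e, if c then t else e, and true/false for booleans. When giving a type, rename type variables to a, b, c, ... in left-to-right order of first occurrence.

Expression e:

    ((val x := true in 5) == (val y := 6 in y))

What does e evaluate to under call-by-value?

Answer: false

Working:
step 0: ((let x = true in 5) == (let y = 6 in y))
step 1: [let@0] (5 == (let y = 6 in y))
step 2: [let@1] (5 == 6)
step 3: [delta@root] false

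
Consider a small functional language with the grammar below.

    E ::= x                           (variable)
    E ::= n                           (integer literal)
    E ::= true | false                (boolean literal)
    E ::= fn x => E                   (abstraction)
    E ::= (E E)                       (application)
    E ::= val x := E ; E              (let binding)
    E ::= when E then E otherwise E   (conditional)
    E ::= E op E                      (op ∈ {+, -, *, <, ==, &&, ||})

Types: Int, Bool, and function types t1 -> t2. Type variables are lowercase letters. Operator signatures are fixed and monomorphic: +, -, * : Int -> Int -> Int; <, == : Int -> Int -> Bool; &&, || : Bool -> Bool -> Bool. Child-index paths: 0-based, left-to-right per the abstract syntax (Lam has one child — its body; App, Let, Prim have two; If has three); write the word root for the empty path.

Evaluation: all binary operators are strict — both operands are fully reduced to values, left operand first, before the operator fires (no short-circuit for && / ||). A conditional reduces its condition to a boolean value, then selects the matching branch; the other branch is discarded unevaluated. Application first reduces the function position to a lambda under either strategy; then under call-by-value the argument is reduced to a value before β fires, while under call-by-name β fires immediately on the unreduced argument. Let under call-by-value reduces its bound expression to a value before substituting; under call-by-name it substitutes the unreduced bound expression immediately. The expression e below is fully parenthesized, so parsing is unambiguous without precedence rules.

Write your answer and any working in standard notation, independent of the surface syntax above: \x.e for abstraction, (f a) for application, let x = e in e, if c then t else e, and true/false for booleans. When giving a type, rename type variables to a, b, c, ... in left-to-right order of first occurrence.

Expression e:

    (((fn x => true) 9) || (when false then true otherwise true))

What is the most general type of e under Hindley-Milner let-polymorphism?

Answer: Bool

Working:
\x._ : a -> Bool
  unify a -> Bool ~ Int -> b
  unify a ~ Int
  unify Bool ~ b
_ _ : Bool
  unify Bool ~ Bool
  unify Bool ~ Bool
  unify Bool ~ Bool
  unify Bool ~ Bool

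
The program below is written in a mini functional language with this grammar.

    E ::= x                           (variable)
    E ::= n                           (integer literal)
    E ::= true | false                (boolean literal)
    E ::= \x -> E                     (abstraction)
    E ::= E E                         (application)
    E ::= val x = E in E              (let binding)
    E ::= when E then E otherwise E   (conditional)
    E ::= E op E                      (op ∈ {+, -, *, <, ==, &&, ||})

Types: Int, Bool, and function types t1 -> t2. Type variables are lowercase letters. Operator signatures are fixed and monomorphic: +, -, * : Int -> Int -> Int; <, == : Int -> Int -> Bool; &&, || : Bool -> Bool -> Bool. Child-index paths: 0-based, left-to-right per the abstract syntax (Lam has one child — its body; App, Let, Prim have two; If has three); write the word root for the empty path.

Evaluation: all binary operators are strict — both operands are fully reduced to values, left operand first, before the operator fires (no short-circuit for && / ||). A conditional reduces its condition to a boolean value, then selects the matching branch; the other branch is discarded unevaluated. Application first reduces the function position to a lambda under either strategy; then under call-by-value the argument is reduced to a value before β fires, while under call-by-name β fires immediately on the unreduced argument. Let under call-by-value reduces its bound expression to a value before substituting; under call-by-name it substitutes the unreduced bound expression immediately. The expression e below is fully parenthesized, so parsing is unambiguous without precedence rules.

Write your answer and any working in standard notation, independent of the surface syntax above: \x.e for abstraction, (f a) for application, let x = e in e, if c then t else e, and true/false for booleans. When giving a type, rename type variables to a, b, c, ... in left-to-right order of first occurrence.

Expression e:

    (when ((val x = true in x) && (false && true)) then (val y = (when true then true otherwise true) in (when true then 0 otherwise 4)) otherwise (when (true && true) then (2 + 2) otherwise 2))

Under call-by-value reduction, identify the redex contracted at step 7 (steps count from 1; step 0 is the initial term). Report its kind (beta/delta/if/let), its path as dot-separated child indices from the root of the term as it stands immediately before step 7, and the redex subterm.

Working:
step 0: (if ((let x = true in x) && (false && true)) then (let y = (if true then true else true) in (if true then 0 else 4)) else (if (true && true) then (2 + 2) else 2))
step 1: [let@0.0] (if (true && (false && true)) then (let y = (if true then true else true) in (if true then 0 else 4)) else (if (true && true) then (2 + 2) else 2))
step 2: [delta@0.1] (if (true && false) then (let y = (if true then true else true) in (if true then 0 else 4)) else (if (true && true) then (2 + 2) else 2))
step 3: [delta@0] (if false then (let y = (if true then true else true) in (if true then 0 else 4)) else (if (true && true) then (2 + 2) else 2))
step 4: [if@root] (if (true && true) then (2 + 2) else 2)
step 5: [delta@0] (if true then (2 + 2) else 2)
step 6: [if@root] (2 + 2)
step 7: [delta@root] 4

Answer: delta at root : (2 + 2)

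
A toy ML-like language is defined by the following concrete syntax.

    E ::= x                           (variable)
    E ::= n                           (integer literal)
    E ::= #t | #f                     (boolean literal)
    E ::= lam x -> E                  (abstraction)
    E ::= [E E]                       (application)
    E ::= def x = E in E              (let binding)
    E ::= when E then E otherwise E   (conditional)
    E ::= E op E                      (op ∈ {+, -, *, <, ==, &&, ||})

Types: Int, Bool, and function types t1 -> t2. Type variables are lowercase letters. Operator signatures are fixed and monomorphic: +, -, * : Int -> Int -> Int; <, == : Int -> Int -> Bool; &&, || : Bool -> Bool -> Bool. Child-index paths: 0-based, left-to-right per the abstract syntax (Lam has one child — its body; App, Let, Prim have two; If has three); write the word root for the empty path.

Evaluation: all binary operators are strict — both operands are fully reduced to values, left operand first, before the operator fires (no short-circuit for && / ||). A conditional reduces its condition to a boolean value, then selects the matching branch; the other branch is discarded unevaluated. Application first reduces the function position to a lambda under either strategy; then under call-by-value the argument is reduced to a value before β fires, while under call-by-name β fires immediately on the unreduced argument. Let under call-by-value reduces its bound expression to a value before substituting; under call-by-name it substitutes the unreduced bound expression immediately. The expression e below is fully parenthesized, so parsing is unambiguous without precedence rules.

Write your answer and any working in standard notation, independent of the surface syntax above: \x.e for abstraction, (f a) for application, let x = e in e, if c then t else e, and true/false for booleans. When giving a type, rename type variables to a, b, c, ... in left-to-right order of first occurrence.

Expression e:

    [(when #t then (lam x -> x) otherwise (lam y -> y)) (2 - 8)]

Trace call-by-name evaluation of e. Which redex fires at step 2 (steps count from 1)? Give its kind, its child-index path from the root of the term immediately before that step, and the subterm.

Answer: beta at root : ((\x.x) (2 - 8))

Working:
step 0: ((if true then (\x.x) else (\y.y)) (2 - 8))
step 1: [if@0] ((\x.x) (2 - 8))
step 2: [beta@root] (2 - 8)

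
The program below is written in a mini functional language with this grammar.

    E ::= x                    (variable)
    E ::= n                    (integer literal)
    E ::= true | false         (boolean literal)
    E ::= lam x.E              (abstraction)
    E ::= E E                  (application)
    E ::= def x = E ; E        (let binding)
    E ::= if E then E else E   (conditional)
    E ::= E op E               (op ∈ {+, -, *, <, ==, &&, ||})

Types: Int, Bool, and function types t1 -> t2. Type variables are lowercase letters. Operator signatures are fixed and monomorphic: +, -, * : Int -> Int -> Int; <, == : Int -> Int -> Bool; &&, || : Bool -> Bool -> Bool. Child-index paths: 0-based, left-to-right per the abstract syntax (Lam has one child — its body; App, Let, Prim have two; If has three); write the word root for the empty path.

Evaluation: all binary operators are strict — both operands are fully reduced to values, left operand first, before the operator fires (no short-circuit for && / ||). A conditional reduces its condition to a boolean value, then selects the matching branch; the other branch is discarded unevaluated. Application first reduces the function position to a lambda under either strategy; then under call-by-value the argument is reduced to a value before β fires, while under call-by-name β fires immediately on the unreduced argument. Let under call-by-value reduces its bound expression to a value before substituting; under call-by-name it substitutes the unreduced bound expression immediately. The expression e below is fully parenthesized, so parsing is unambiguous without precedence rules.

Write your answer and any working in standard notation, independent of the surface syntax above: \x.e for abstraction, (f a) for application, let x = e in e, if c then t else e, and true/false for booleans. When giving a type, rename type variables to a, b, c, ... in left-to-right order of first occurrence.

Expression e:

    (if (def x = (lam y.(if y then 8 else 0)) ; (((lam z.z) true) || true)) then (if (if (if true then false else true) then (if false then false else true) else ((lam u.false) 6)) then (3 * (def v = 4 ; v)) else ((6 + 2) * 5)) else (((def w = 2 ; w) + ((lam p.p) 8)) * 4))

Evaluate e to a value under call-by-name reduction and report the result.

Working:
step 0: (if (let x = (\y.(if y then 8 else 0)) in (((\z.z) true) || true)) then (if (if (if true then false else true) then (if false then false else true) else ((\u.false) 6)) then (3 * (let v = 4 in v)) else ((6 + 2) * 5)) else (((let w = 2 in w) + ((\p.p) 8)) * 4))
step 1: [let@0] (if (((\z.z) true) || true) then (if (if (if true then false else true) then (if false then false else true) else ((\u.false) 6)) then (3 * (let v = 4 in v)) else ((6 + 2) * 5)) else (((let w = 2 in w) + ((\p.p) 8)) * 4))
step 2: [beta@0.0] (if (true || true) then (if (if (if true then false else true) then (if false then false else true) else ((\u.false) 6)) then (3 * (let v = 4 in v)) else ((6 + 2) * 5)) else (((let w = 2 in w) + ((\p.p) 8)) * 4))
step 3: [delta@0] (if true then (if (if (if true then false else true) then (if false then false else true) else ((\u.false) 6)) then (3 * (let v = 4 in v)) else ((6 + 2) * 5)) else (((let w = 2 in w) + ((\p.p) 8)) * 4))
step 4: [if@root] (if (if (if true then false else true) then (if false then false else true) else ((\u.false) 6)) then (3 * (let v = 4 in v)) else ((6 + 2) * 5))
step 5: [if@0.0] (if (if false then (if false then false else true) else ((\u.false) 6)) then (3 * (let v = 4 in v)) else ((6 + 2) * 5))
step 6: [if@0] (if ((\u.false) 6) then (3 * (let v = 4 in v)) else ((6 + 2) * 5))
step 7: [beta@0] (if false then (3 * (let v = 4 in v)) else ((6 + 2) * 5))
step 8: [if@root] ((6 + 2) * 5)
step 9: [delta@0] (8 * 5)
step 10: [delta@root] 40

Answer: 40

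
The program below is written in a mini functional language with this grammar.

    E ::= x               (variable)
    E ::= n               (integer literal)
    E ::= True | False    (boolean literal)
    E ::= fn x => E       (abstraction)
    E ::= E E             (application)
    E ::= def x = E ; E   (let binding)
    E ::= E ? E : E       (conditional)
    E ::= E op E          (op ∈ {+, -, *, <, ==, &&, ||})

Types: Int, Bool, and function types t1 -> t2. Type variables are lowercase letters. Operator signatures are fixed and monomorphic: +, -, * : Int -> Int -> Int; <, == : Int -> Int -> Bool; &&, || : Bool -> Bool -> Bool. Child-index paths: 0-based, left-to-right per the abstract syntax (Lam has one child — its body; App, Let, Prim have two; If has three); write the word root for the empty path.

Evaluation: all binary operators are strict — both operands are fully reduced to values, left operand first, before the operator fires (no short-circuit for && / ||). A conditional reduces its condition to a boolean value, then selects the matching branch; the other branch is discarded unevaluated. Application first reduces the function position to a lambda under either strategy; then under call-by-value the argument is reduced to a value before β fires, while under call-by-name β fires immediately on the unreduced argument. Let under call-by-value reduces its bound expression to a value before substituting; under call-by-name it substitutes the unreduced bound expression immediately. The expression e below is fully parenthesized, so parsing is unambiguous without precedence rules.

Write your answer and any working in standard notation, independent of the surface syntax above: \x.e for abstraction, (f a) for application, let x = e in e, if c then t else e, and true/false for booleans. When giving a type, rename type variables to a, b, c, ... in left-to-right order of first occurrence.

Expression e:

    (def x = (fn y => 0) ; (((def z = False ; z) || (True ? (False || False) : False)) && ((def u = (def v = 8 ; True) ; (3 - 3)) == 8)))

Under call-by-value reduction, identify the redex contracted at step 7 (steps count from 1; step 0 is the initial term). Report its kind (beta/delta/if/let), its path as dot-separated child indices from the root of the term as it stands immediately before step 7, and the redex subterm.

Trace:
step 0: (let x = (\y.0) in (((let z = false in z) || (if true then (false || false) else false)) && ((let u = (let v = 8 in true) in (3 - 3)) == 8)))
step 1: [let@root] (((let z = false in z) || (if true then (false || false) else false)) && ((let u = (let v = 8 in true) in (3 - 3)) == 8))
step 2: [let@0.0] ((false || (if true then (false || false) else false)) && ((let u = (let v = 8 in true) in (3 - 3)) == 8))
step 3: [if@0.1] ((false || (false || false)) && ((let u = (let v = 8 in true) in (3 - 3)) == 8))
step 4: [delta@0.1] ((false || false) && ((let u = (let v = 8 in true) in (3 - 3)) == 8))
step 5: [delta@0] (false && ((let u = (let v = 8 in true) in (3 - 3)) == 8))
step 6: [let@1.0.0] (false && ((let u = true in (3 - 3)) == 8))
step 7: [let@1.0] (false && ((3 - 3) == 8))

Answer: let at 1.0 : (let u = true in (3 - 3))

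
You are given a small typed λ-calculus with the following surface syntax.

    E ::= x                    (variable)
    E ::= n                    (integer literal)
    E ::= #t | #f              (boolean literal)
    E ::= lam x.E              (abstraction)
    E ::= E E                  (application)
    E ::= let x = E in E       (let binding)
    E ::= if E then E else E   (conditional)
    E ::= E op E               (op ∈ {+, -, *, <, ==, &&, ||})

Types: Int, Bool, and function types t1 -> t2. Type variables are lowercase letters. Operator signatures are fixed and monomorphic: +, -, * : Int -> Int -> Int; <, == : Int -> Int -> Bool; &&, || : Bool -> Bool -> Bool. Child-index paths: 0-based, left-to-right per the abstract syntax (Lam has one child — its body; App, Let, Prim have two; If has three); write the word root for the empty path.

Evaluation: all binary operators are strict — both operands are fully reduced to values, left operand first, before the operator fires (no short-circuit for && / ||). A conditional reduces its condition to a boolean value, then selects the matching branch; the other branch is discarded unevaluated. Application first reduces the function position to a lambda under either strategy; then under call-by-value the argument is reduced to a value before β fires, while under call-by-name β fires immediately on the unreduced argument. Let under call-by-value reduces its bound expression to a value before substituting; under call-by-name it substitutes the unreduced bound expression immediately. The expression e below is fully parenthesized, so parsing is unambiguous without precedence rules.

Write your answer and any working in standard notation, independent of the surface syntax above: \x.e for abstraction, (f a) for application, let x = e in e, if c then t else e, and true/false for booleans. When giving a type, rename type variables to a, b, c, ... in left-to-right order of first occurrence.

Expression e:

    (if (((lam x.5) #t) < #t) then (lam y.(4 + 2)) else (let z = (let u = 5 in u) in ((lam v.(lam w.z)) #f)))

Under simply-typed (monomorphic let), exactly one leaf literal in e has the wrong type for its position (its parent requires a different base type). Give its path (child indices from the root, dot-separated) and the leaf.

Answer: 0.1 : true

Trace:
\x._ : a -> Int
  unify a -> Int ~ Bool -> b
  unify a ~ Bool
  unify Int ~ b
_ _ : Int
  unify Int ~ Int
  unify Bool ~ Int
  FAIL: mismatch Bool ~ Int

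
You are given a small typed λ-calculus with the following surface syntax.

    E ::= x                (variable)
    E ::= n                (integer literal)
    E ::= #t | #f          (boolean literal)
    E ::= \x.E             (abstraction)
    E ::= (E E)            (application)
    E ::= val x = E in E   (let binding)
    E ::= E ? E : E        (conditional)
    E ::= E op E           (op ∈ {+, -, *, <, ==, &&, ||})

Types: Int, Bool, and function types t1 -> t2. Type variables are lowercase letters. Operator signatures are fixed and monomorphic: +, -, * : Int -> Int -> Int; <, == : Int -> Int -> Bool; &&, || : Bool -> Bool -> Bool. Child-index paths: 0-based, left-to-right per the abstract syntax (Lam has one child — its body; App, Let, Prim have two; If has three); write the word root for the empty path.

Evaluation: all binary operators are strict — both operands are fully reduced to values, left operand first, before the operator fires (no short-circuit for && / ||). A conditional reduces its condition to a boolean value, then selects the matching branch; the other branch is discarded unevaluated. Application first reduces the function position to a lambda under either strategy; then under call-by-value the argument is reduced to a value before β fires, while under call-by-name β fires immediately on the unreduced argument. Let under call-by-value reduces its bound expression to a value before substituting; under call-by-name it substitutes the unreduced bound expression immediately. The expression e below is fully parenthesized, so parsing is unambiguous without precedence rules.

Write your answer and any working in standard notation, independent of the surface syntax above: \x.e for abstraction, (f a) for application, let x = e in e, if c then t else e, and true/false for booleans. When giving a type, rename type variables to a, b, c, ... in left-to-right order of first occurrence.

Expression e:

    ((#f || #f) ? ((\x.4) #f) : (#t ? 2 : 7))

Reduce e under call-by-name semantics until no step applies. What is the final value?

Answer: 2

Derivation:
step 0: (if (false || false) then ((\x.4) false) else (if true then 2 else 7))
step 1: [delta@0] (if false then ((\x.4) false) else (if true then 2 else 7))
step 2: [if@root] (if true then 2 else 7)
step 3: [if@root] 2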